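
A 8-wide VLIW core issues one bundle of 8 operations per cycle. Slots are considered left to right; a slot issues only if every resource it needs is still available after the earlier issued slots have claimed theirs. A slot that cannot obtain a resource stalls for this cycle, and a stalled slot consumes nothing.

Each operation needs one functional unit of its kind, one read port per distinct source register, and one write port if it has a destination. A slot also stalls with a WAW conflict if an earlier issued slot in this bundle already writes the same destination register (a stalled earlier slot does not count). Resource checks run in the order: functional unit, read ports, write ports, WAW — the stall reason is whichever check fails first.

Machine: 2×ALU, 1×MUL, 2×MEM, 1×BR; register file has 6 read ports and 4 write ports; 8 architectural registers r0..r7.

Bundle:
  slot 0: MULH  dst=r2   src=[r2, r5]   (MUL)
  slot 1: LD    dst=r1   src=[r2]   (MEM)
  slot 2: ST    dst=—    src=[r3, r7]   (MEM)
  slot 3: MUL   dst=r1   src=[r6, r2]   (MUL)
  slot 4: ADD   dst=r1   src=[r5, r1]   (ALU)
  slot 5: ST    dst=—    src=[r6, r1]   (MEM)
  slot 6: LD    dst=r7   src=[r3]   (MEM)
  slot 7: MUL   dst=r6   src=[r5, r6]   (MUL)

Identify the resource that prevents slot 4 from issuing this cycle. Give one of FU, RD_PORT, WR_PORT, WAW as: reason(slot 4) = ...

reason(slot 4) = RD_PORT

slot 0 (MUL): ISSUE — free A2,Mu0,Ld2,B1 rp4 wp3
slot 1 (MEM): ISSUE — free A2,Mu0,Ld1,B1 rp3 wp2
slot 2 (MEM): ISSUE — free A2,Mu0,Ld0,B1 rp1 wp2
slot 3 (MUL): stall FU — free A2,Mu0,Ld0,B1 rp1 wp2
slot 4 (ALU): stall RD_PORT — free A2,Mu0,Ld0,B1 rp1 wp2
slot 5 (MEM): stall FU — free A2,Mu0,Ld0,B1 rp1 wp2
slot 6 (MEM): stall FU — free A2,Mu0,Ld0,B1 rp1 wp2
slot 7 (MUL): stall FU — free A2,Mu0,Ld0,B1 rp1 wp2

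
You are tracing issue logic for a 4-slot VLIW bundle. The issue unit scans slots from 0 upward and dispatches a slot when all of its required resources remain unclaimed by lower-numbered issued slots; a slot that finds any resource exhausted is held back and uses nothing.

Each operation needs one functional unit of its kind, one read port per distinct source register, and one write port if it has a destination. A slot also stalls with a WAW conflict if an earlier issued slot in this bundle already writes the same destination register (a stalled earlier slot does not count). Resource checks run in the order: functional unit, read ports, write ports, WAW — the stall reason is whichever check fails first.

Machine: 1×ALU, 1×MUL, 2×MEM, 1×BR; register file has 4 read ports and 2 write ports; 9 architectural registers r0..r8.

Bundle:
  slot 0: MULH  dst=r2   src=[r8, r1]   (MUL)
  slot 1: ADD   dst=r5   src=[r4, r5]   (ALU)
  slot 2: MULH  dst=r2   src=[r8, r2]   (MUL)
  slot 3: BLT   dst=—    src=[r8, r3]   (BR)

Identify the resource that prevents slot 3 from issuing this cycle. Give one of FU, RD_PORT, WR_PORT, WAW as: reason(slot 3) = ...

reason(slot 3) = RD_PORT

  0. MUL→r2 ⇒ go  {1A/0Mu/2Ld/1B | 2r 1w}
  1. ALU→r5 ⇒ go  {0A/0Mu/2Ld/1B | 0r 0w}
  2. MUL→r2 ⇒ no(FU)  {0A/0Mu/2Ld/1B | 0r 0w}
  3. BR ⇒ no(RD_PORT)  {0A/0Mu/2Ld/1B | 0r 0w}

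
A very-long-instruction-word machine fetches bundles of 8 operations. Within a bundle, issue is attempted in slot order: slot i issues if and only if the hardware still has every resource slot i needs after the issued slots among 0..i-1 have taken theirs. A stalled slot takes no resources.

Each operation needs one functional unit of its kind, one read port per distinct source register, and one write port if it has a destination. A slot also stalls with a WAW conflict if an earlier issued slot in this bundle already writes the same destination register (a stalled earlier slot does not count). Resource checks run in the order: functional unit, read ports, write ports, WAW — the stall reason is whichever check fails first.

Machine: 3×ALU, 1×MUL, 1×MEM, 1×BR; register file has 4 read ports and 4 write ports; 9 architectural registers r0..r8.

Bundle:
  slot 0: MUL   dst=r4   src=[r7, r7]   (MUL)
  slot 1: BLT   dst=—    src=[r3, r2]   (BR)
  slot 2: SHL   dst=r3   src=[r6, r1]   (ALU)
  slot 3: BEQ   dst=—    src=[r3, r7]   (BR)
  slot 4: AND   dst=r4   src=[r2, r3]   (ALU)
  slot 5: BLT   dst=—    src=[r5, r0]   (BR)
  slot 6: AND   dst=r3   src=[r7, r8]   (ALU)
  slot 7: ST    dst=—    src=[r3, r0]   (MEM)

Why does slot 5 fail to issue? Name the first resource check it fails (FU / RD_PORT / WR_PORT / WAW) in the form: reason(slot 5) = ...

reason(slot 5) = FU

#0 MUL src=r7,r7 dispatched  <A:3 Mu:0 Ld:1 B:1 rd:3 wr:3>
#1 BR src=r3,r2 dispatched  <A:3 Mu:0 Ld:1 B:0 rd:1 wr:3>
#2 ALU src=r6,r1 held:RD_PORT  <A:3 Mu:0 Ld:1 B:0 rd:1 wr:3>
#3 BR src=r3,r7 held:FU  <A:3 Mu:0 Ld:1 B:0 rd:1 wr:3>
#4 ALU src=r2,r3 held:RD_PORT  <A:3 Mu:0 Ld:1 B:0 rd:1 wr:3>
#5 BR src=r5,r0 held:FU  <A:3 Mu:0 Ld:1 B:0 rd:1 wr:3>
#6 ALU src=r7,r8 held:RD_PORT  <A:3 Mu:0 Ld:1 B:0 rd:1 wr:3>
#7 MEM src=r3,r0 held:RD_PORT  <A:3 Mu:0 Ld:1 B:0 rd:1 wr:3>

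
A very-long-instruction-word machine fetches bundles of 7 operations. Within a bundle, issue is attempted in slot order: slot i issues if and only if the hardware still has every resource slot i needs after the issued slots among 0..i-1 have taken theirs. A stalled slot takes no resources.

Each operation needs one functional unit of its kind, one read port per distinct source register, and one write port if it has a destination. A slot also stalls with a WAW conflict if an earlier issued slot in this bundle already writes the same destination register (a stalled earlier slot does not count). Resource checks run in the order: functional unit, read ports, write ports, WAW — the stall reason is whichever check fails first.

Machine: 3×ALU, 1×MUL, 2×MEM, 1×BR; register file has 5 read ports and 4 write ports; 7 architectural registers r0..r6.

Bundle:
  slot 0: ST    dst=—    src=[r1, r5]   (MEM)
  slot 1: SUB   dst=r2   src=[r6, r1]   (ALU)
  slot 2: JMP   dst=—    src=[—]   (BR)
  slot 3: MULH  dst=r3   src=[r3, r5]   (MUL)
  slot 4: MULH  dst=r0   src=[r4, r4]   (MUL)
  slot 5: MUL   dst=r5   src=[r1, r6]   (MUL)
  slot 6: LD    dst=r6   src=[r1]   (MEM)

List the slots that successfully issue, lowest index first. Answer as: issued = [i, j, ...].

issued = [0, 1, 2, 4]

(0) want 1×MEM +2rd +0wr — yes → AL3|MU1|ME1|BR1|rd3|wr4
(1) want 1×ALU +2rd +1wr — yes → AL2|MU1|ME1|BR1|rd1|wr3
(2) want 1×BR +0rd +0wr — yes → AL2|MU1|ME1|BR0|rd1|wr3
(3) want 1×MUL +2rd +1wr — RD_PORT → AL2|MU1|ME1|BR0|rd1|wr3
(4) want 1×MUL +1rd +1wr — yes → AL2|MU0|ME1|BR0|rd0|wr2
(5) want 1×MUL +2rd +1wr — FU → AL2|MU0|ME1|BR0|rd0|wr2
(6) want 1×MEM +1rd +1wr — RD_PORT → AL2|MU0|ME1|BR0|rd0|wr2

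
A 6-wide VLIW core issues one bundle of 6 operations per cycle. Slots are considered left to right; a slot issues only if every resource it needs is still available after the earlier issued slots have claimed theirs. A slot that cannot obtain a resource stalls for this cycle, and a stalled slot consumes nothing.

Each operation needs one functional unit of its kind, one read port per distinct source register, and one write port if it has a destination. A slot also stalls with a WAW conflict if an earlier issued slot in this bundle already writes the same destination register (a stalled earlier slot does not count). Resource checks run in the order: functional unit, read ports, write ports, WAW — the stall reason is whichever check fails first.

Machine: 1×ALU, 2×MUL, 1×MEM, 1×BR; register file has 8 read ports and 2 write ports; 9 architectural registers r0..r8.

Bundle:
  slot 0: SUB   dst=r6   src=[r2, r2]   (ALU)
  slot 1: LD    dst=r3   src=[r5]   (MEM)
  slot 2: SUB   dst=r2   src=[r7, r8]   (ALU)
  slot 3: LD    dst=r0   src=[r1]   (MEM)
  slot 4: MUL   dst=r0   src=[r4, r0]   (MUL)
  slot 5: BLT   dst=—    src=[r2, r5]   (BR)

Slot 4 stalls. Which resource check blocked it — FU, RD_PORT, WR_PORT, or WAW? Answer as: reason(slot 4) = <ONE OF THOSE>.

reason(slot 4) = WR_PORT

slot 0 (ALU): ISSUE — free A0,Mu2,Ld1,B1 rp7 wp1
slot 1 (MEM): ISSUE — free A0,Mu2,Ld0,B1 rp6 wp0
slot 2 (ALU): stall FU — free A0,Mu2,Ld0,B1 rp6 wp0
slot 3 (MEM): stall FU — free A0,Mu2,Ld0,B1 rp6 wp0
slot 4 (MUL): stall WR_PORT — free A0,Mu2,Ld0,B1 rp6 wp0
slot 5 (BR): ISSUE — free A0,Mu2,Ld0,B0 rp4 wp0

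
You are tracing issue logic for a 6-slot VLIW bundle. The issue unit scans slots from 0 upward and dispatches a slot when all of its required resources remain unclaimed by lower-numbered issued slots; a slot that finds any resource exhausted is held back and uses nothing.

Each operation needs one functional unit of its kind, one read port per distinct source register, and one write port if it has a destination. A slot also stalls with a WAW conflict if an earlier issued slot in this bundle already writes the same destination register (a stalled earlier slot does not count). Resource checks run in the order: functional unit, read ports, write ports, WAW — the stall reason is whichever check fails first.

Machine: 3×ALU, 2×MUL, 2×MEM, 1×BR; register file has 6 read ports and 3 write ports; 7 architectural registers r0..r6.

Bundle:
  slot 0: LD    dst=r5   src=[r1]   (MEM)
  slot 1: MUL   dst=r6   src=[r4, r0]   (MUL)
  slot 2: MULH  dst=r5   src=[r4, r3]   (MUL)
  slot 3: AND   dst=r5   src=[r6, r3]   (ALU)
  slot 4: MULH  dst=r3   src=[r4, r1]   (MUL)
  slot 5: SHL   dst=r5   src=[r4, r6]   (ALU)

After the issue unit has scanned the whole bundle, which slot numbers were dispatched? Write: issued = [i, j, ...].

issued = [0, 1, 4]

(0) want 1×MEM +1rd +1wr — yes → AL3|MU2|ME1|BR1|rd5|wr2
(1) want 1×MUL +2rd +1wr — yes → AL3|MU1|ME1|BR1|rd3|wr1
(2) want 1×MUL +2rd +1wr — WAW → AL3|MU1|ME1|BR1|rd3|wr1
(3) want 1×ALU +2rd +1wr — WAW → AL3|MU1|ME1|BR1|rd3|wr1
(4) want 1×MUL +2rd +1wr — yes → AL3|MU0|ME1|BR1|rd1|wr0
(5) want 1×ALU +2rd +1wr — RD_PORT → AL3|MU0|ME1|BR1|rd1|wr0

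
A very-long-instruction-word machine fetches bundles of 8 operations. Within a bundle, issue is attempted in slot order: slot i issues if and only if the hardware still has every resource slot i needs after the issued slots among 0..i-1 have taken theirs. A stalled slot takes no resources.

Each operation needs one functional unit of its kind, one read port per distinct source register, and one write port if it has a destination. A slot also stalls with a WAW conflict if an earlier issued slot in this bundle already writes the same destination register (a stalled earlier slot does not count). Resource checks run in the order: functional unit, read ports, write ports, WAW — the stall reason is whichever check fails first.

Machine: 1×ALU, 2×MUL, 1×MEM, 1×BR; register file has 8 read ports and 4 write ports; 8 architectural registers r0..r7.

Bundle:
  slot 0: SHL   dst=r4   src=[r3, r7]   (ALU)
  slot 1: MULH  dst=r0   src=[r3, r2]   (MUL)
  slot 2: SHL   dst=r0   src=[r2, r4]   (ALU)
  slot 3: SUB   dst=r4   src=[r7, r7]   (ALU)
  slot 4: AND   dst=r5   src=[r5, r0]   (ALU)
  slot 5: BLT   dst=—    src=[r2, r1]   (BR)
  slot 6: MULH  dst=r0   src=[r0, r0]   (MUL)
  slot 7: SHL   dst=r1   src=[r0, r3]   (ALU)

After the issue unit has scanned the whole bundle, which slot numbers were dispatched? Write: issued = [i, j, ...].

issued = [0, 1, 5]

slot 0 (ALU): ISSUE — free A0,Mu2,Ld1,B1 rp6 wp3
slot 1 (MUL): ISSUE — free A0,Mu1,Ld1,B1 rp4 wp2
slot 2 (ALU): stall FU — free A0,Mu1,Ld1,B1 rp4 wp2
slot 3 (ALU): stall FU — free A0,Mu1,Ld1,B1 rp4 wp2
slot 4 (ALU): stall FU — free A0,Mu1,Ld1,B1 rp4 wp2
slot 5 (BR): ISSUE — free A0,Mu1,Ld1,B0 rp2 wp2
slot 6 (MUL): stall WAW — free A0,Mu1,Ld1,B0 rp2 wp2
slot 7 (ALU): stall FU — free A0,Mu1,Ld1,B0 rp2 wp2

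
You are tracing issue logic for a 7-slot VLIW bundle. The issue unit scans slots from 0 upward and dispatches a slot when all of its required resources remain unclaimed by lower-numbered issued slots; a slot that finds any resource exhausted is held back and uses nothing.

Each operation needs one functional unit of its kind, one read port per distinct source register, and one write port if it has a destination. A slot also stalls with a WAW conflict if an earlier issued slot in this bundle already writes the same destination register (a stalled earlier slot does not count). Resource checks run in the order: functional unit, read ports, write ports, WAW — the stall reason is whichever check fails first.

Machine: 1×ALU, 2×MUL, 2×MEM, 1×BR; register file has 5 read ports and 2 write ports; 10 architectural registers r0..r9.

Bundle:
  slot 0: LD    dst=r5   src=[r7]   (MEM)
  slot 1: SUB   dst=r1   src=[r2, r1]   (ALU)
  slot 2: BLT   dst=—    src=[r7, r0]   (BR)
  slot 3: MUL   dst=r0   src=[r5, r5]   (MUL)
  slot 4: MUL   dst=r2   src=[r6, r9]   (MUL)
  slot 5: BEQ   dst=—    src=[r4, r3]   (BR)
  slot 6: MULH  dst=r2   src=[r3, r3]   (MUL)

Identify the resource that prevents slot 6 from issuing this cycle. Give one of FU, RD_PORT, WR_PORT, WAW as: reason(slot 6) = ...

reason(slot 6) = RD_PORT

[0] MEM needs rd=1 wr=1: ok; after: ALU=1 MUL=2 MEM=1 BR=1, R=4, W=1
[1] ALU needs rd=2 wr=1: ok; after: ALU=0 MUL=2 MEM=1 BR=1, R=2, W=0
[2] BR needs rd=2 wr=0: ok; after: ALU=0 MUL=2 MEM=1 BR=0, R=0, W=0
[3] MUL needs rd=1 wr=1: RD_PORT; after: ALU=0 MUL=2 MEM=1 BR=0, R=0, W=0
[4] MUL needs rd=2 wr=1: RD_PORT; after: ALU=0 MUL=2 MEM=1 BR=0, R=0, W=0
[5] BR needs rd=2 wr=0: FU; after: ALU=0 MUL=2 MEM=1 BR=0, R=0, W=0
[6] MUL needs rd=1 wr=1: RD_PORT; after: ALU=0 MUL=2 MEM=1 BR=0, R=0, W=0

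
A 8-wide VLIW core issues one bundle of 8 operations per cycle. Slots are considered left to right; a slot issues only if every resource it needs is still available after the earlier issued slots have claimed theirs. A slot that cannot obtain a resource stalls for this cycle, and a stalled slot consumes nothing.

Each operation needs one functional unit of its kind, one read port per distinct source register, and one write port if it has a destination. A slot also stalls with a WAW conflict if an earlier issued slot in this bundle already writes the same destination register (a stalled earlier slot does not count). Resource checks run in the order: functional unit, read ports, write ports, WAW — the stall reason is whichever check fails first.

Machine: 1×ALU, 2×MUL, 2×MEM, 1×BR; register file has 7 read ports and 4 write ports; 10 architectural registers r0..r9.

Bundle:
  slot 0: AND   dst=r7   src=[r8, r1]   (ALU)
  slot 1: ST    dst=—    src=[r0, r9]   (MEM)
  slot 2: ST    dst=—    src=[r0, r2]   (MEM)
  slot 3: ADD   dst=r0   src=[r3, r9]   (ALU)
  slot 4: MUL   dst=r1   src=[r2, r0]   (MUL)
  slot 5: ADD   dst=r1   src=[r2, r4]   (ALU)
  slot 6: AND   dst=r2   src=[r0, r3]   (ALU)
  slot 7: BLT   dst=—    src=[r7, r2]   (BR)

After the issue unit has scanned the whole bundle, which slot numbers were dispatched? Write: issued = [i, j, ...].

slot 0 (ALU): ISSUE — free A0,Mu2,Ld2,B1 rp5 wp3
slot 1 (MEM): ISSUE — free A0,Mu2,Ld1,B1 rp3 wp3
slot 2 (MEM): ISSUE — free A0,Mu2,Ld0,B1 rp1 wp3
slot 3 (ALU): stall FU — free A0,Mu2,Ld0,B1 rp1 wp3
slot 4 (MUL): stall RD_PORT — free A0,Mu2,Ld0,B1 rp1 wp3
slot 5 (ALU): stall FU — free A0,Mu2,Ld0,B1 rp1 wp3
slot 6 (ALU): stall FU — free A0,Mu2,Ld0,B1 rp1 wp3
slot 7 (BR): stall RD_PORT — free A0,Mu2,Ld0,B1 rp1 wp3

issued = [0, 1, 2]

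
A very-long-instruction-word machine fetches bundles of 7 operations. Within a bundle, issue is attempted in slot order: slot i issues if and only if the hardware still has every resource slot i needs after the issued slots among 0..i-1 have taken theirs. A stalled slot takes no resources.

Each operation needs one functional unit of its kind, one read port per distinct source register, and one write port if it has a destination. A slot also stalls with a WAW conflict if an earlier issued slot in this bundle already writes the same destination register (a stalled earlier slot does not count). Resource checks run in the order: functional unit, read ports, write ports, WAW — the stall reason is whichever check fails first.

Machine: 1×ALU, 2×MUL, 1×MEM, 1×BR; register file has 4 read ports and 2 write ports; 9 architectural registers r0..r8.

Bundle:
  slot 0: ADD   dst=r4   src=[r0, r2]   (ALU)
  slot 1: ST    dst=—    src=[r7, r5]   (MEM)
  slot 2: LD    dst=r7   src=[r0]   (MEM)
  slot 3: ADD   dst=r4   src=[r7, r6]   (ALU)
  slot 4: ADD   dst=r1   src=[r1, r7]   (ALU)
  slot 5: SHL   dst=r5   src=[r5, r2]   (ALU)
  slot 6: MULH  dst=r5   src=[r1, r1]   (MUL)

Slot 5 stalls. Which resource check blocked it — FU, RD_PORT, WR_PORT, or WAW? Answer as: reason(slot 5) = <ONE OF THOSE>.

slot 0 (ALU): ISSUE — free A0,Mu2,Ld1,B1 rp2 wp1
slot 1 (MEM): ISSUE — free A0,Mu2,Ld0,B1 rp0 wp1
slot 2 (MEM): stall FU — free A0,Mu2,Ld0,B1 rp0 wp1
slot 3 (ALU): stall FU — free A0,Mu2,Ld0,B1 rp0 wp1
slot 4 (ALU): stall FU — free A0,Mu2,Ld0,B1 rp0 wp1
slot 5 (ALU): stall FU — free A0,Mu2,Ld0,B1 rp0 wp1
slot 6 (MUL): stall RD_PORT — free A0,Mu2,Ld0,B1 rp0 wp1

reason(slot 5) = FU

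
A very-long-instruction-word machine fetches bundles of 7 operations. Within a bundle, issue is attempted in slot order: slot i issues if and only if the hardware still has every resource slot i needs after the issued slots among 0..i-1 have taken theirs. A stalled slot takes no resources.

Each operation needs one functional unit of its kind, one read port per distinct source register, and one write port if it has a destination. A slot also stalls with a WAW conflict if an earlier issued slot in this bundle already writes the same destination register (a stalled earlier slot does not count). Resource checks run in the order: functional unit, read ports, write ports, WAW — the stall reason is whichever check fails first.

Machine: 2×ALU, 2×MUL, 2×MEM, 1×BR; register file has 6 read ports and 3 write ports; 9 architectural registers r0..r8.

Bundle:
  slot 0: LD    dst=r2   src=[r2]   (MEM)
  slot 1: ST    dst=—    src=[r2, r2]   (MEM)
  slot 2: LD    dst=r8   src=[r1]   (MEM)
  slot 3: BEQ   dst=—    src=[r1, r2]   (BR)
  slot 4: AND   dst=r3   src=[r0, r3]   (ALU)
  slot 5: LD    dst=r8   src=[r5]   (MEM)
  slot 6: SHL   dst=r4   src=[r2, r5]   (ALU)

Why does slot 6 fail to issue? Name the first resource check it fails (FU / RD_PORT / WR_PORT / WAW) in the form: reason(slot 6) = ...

(0) want 1×MEM +1rd +1wr — yes → AL2|MU2|ME1|BR1|rd5|wr2
(1) want 1×MEM +1rd +0wr — yes → AL2|MU2|ME0|BR1|rd4|wr2
(2) want 1×MEM +1rd +1wr — FU → AL2|MU2|ME0|BR1|rd4|wr2
(3) want 1×BR +2rd +0wr — yes → AL2|MU2|ME0|BR0|rd2|wr2
(4) want 1×ALU +2rd +1wr — yes → AL1|MU2|ME0|BR0|rd0|wr1
(5) want 1×MEM +1rd +1wr — FU → AL1|MU2|ME0|BR0|rd0|wr1
(6) want 1×ALU +2rd +1wr — RD_PORT → AL1|MU2|ME0|BR0|rd0|wr1

reason(slot 6) = RD_PORT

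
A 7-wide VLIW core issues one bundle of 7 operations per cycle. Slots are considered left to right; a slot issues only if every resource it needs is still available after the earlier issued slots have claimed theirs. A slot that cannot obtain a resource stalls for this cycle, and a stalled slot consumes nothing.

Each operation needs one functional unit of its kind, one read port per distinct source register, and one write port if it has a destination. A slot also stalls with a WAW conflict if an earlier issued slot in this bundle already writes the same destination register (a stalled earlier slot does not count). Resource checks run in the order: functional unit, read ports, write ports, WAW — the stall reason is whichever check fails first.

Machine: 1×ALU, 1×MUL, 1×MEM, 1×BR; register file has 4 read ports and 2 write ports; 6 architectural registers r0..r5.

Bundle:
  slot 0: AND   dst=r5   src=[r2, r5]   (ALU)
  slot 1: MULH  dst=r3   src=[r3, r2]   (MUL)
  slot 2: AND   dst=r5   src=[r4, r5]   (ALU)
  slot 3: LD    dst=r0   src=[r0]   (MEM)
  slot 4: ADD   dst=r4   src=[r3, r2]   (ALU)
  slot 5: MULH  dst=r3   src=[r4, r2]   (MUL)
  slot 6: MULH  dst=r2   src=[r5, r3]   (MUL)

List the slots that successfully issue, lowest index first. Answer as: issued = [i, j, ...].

(0) want 1×ALU +2rd +1wr — yes → AL0|MU1|ME1|BR1|rd2|wr1
(1) want 1×MUL +2rd +1wr — yes → AL0|MU0|ME1|BR1|rd0|wr0
(2) want 1×ALU +2rd +1wr — FU → AL0|MU0|ME1|BR1|rd0|wr0
(3) want 1×MEM +1rd +1wr — RD_PORT → AL0|MU0|ME1|BR1|rd0|wr0
(4) want 1×ALU +2rd +1wr — FU → AL0|MU0|ME1|BR1|rd0|wr0
(5) want 1×MUL +2rd +1wr — FU → AL0|MU0|ME1|BR1|rd0|wr0
(6) want 1×MUL +2rd +1wr — FU → AL0|MU0|ME1|BR1|rd0|wr0

issued = [0, 1]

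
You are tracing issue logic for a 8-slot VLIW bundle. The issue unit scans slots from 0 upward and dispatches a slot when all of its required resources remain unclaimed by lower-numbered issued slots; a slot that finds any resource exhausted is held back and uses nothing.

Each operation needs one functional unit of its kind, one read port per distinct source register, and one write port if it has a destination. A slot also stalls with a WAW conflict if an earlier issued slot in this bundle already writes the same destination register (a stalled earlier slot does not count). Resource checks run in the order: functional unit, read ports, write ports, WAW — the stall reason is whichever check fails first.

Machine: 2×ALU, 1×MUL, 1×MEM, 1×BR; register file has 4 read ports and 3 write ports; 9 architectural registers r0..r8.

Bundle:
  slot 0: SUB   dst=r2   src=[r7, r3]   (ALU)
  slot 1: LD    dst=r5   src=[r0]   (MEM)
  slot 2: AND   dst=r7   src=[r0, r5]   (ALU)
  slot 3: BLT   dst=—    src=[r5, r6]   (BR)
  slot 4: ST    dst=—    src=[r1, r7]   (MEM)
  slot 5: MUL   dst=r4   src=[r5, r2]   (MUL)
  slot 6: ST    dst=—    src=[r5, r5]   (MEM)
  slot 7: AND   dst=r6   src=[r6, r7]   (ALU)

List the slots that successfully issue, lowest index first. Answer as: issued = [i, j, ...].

  0. ALU→r2 ⇒ go  {1A/1Mu/1Ld/1B | 2r 2w}
  1. MEM→r5 ⇒ go  {1A/1Mu/0Ld/1B | 1r 1w}
  2. ALU→r7 ⇒ no(RD_PORT)  {1A/1Mu/0Ld/1B | 1r 1w}
  3. BR ⇒ no(RD_PORT)  {1A/1Mu/0Ld/1B | 1r 1w}
  4. MEM ⇒ no(FU)  {1A/1Mu/0Ld/1B | 1r 1w}
  5. MUL→r4 ⇒ no(RD_PORT)  {1A/1Mu/0Ld/1B | 1r 1w}
  6. MEM ⇒ no(FU)  {1A/1Mu/0Ld/1B | 1r 1w}
  7. ALU→r6 ⇒ no(RD_PORT)  {1A/1Mu/0Ld/1B | 1r 1w}

issued = [0, 1]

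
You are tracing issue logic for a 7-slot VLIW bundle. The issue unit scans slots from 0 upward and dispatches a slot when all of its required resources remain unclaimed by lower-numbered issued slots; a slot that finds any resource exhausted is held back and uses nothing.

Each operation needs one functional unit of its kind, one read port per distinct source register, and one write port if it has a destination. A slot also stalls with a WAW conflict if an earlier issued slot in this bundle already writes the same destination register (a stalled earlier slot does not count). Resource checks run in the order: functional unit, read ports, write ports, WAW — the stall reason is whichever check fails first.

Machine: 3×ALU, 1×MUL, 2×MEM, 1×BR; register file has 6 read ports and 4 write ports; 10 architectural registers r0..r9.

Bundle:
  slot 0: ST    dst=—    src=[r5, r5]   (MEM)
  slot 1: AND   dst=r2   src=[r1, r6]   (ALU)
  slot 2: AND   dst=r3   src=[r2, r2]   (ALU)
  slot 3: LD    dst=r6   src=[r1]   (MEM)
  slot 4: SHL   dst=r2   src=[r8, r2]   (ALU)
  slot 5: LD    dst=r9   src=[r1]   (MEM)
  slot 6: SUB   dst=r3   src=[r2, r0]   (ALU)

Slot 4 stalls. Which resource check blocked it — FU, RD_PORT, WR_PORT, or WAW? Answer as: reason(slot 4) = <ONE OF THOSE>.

#0 MEM src=r5,r5 dispatched  <A:3 Mu:1 Ld:1 B:1 rd:5 wr:4>
#1 ALU src=r1,r6 dispatched  <A:2 Mu:1 Ld:1 B:1 rd:3 wr:3>
#2 ALU src=r2,r2 dispatched  <A:1 Mu:1 Ld:1 B:1 rd:2 wr:2>
#3 MEM src=r1 dispatched  <A:1 Mu:1 Ld:0 B:1 rd:1 wr:1>
#4 ALU src=r8,r2 held:RD_PORT  <A:1 Mu:1 Ld:0 B:1 rd:1 wr:1>
#5 MEM src=r1 held:FU  <A:1 Mu:1 Ld:0 B:1 rd:1 wr:1>
#6 ALU src=r2,r0 held:RD_PORT  <A:1 Mu:1 Ld:0 B:1 rd:1 wr:1>

reason(slot 4) = RD_PORT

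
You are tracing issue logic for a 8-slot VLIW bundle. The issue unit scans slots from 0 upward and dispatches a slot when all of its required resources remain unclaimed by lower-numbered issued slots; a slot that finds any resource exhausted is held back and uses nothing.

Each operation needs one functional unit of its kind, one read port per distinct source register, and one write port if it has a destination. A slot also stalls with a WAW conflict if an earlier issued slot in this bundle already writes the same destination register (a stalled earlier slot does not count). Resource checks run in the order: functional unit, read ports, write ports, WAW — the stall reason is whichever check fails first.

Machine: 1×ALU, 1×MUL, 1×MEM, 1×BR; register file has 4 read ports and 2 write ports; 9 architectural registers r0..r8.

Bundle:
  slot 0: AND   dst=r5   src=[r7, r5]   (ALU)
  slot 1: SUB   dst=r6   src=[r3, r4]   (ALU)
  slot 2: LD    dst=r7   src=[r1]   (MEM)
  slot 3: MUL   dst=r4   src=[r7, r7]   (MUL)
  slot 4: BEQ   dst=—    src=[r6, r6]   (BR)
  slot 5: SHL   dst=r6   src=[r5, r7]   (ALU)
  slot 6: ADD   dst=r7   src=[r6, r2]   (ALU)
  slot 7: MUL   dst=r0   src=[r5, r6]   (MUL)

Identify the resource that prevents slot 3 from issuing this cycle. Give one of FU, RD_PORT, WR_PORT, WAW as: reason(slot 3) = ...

reason(slot 3) = WR_PORT

#0 ALU src=r7,r5 dispatched  <A:0 Mu:1 Ld:1 B:1 rd:2 wr:1>
#1 ALU src=r3,r4 held:FU  <A:0 Mu:1 Ld:1 B:1 rd:2 wr:1>
#2 MEM src=r1 dispatched  <A:0 Mu:1 Ld:0 B:1 rd:1 wr:0>
#3 MUL src=r7,r7 held:WR_PORT  <A:0 Mu:1 Ld:0 B:1 rd:1 wr:0>
#4 BR src=r6,r6 dispatched  <A:0 Mu:1 Ld:0 B:0 rd:0 wr:0>
#5 ALU src=r5,r7 held:FU  <A:0 Mu:1 Ld:0 B:0 rd:0 wr:0>
#6 ALU src=r6,r2 held:FU  <A:0 Mu:1 Ld:0 B:0 rd:0 wr:0>
#7 MUL src=r5,r6 held:RD_PORT  <A:0 Mu:1 Ld:0 B:0 rd:0 wr:0>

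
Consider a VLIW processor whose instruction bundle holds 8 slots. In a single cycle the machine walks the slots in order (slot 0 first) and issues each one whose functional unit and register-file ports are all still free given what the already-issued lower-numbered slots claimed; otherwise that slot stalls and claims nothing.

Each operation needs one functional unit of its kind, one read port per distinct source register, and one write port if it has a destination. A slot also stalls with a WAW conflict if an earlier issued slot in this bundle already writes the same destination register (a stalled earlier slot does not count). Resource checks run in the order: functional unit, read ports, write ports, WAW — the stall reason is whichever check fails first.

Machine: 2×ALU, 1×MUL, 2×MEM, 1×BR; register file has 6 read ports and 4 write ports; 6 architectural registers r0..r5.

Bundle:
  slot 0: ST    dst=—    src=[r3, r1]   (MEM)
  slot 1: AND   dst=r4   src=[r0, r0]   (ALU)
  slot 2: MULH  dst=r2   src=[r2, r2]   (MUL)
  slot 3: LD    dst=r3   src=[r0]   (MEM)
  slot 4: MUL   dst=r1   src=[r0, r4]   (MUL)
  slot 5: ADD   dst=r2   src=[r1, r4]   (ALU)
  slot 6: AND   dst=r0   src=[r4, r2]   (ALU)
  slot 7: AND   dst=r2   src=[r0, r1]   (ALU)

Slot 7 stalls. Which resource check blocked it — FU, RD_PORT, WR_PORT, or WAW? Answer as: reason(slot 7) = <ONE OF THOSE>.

#0 MEM src=r3,r1 dispatched  <A:2 Mu:1 Ld:1 B:1 rd:4 wr:4>
#1 ALU src=r0,r0 dispatched  <A:1 Mu:1 Ld:1 B:1 rd:3 wr:3>
#2 MUL src=r2,r2 dispatched  <A:1 Mu:0 Ld:1 B:1 rd:2 wr:2>
#3 MEM src=r0 dispatched  <A:1 Mu:0 Ld:0 B:1 rd:1 wr:1>
#4 MUL src=r0,r4 held:FU  <A:1 Mu:0 Ld:0 B:1 rd:1 wr:1>
#5 ALU src=r1,r4 held:RD_PORT  <A:1 Mu:0 Ld:0 B:1 rd:1 wr:1>
#6 ALU src=r4,r2 held:RD_PORT  <A:1 Mu:0 Ld:0 B:1 rd:1 wr:1>
#7 ALU src=r0,r1 held:RD_PORT  <A:1 Mu:0 Ld:0 B:1 rd:1 wr:1>

reason(slot 7) = RD_PORT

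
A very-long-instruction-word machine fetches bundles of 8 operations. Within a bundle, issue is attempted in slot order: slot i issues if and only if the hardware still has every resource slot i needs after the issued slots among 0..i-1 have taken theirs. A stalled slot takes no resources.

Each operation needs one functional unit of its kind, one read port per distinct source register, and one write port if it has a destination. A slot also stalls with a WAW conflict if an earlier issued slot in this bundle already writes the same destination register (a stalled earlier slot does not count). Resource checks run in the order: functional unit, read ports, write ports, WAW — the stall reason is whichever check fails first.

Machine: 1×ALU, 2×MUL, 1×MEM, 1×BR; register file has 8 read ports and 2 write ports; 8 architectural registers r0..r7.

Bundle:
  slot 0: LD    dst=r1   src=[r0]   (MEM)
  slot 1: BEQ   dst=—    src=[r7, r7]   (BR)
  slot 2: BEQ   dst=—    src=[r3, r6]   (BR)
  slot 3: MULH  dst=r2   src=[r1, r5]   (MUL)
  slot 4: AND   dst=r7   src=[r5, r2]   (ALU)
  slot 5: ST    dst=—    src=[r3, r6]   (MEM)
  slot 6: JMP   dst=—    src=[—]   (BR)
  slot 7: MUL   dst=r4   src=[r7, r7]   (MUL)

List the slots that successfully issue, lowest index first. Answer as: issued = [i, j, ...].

slot 0 (MEM): ISSUE — free A1,Mu2,Ld0,B1 rp7 wp1
slot 1 (BR): ISSUE — free A1,Mu2,Ld0,B0 rp6 wp1
slot 2 (BR): stall FU — free A1,Mu2,Ld0,B0 rp6 wp1
slot 3 (MUL): ISSUE — free A1,Mu1,Ld0,B0 rp4 wp0
slot 4 (ALU): stall WR_PORT — free A1,Mu1,Ld0,B0 rp4 wp0
slot 5 (MEM): stall FU — free A1,Mu1,Ld0,B0 rp4 wp0
slot 6 (BR): stall FU — free A1,Mu1,Ld0,B0 rp4 wp0
slot 7 (MUL): stall WR_PORT — free A1,Mu1,Ld0,B0 rp4 wp0

issued = [0, 1, 3]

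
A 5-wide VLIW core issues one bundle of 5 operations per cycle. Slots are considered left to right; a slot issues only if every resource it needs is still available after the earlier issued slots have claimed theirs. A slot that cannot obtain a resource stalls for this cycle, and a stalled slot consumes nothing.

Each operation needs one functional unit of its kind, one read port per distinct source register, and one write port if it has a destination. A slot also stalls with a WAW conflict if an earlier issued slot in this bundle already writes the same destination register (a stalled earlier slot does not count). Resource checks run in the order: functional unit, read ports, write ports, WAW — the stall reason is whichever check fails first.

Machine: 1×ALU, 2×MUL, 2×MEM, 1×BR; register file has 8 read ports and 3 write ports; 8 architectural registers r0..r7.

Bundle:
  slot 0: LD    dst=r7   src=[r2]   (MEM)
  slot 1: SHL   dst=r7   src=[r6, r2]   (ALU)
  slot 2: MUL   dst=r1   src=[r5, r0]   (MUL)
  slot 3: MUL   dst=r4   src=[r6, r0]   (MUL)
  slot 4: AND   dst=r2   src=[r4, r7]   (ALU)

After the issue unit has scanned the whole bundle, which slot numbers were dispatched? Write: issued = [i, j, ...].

  0. MEM→r7 ⇒ go  {1A/2Mu/1Ld/1B | 7r 2w}
  1. ALU→r7 ⇒ no(WAW)  {1A/2Mu/1Ld/1B | 7r 2w}
  2. MUL→r1 ⇒ go  {1A/1Mu/1Ld/1B | 5r 1w}
  3. MUL→r4 ⇒ go  {1A/0Mu/1Ld/1B | 3r 0w}
  4. ALU→r2 ⇒ no(WR_PORT)  {1A/0Mu/1Ld/1B | 3r 0w}

issued = [0, 2, 3]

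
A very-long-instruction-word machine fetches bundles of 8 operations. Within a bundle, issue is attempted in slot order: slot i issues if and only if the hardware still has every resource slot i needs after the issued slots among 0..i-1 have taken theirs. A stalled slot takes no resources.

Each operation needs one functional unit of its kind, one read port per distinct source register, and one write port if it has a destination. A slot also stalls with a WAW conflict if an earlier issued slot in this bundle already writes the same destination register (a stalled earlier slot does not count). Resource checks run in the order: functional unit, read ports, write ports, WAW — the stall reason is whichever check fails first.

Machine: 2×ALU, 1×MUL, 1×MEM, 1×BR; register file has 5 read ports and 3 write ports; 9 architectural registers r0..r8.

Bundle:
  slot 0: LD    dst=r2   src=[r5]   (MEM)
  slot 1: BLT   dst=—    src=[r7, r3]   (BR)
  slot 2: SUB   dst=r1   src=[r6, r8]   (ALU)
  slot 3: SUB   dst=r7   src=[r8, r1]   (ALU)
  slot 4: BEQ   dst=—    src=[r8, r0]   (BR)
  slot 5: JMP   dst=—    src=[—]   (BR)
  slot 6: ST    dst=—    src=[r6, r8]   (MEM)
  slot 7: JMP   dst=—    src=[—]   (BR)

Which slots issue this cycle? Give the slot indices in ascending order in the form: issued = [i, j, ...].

issued = [0, 1, 2]

(0) want 1×MEM +1rd +1wr — yes → AL2|MU1|ME0|BR1|rd4|wr2
(1) want 1×BR +2rd +0wr — yes → AL2|MU1|ME0|BR0|rd2|wr2
(2) want 1×ALU +2rd +1wr — yes → AL1|MU1|ME0|BR0|rd0|wr1
(3) want 1×ALU +2rd +1wr — RD_PORT → AL1|MU1|ME0|BR0|rd0|wr1
(4) want 1×BR +2rd +0wr — FU → AL1|MU1|ME0|BR0|rd0|wr1
(5) want 1×BR +0rd +0wr — FU → AL1|MU1|ME0|BR0|rd0|wr1
(6) want 1×MEM +2rd +0wr — FU → AL1|MU1|ME0|BR0|rd0|wr1
(7) want 1×BR +0rd +0wr — FU → AL1|MU1|ME0|BR0|rd0|wr1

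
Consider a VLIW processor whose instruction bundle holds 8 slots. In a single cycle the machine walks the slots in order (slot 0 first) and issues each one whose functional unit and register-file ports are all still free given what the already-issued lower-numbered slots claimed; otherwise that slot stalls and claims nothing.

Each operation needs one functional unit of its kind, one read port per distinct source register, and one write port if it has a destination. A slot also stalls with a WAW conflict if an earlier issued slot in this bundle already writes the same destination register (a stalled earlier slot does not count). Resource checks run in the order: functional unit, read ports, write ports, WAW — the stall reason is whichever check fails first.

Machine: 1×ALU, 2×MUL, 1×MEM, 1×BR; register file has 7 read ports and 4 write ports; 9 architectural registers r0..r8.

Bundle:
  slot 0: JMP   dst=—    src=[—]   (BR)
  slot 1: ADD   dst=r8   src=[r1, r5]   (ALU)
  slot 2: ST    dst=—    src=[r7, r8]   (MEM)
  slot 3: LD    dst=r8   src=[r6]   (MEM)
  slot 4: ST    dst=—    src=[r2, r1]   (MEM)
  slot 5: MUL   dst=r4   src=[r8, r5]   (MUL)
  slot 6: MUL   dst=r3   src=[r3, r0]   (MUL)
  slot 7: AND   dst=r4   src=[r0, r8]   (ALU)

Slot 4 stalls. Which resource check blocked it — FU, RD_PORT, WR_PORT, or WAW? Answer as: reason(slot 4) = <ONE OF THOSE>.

reason(slot 4) = FU

  0. BR ⇒ go  {1A/2Mu/1Ld/0B | 7r 4w}
  1. ALU→r8 ⇒ go  {0A/2Mu/1Ld/0B | 5r 3w}
  2. MEM ⇒ go  {0A/2Mu/0Ld/0B | 3r 3w}
  3. MEM→r8 ⇒ no(FU)  {0A/2Mu/0Ld/0B | 3r 3w}
  4. MEM ⇒ no(FU)  {0A/2Mu/0Ld/0B | 3r 3w}
  5. MUL→r4 ⇒ go  {0A/1Mu/0Ld/0B | 1r 2w}
  6. MUL→r3 ⇒ no(RD_PORT)  {0A/1Mu/0Ld/0B | 1r 2w}
  7. ALU→r4 ⇒ no(FU)  {0A/1Mu/0Ld/0B | 1r 2w}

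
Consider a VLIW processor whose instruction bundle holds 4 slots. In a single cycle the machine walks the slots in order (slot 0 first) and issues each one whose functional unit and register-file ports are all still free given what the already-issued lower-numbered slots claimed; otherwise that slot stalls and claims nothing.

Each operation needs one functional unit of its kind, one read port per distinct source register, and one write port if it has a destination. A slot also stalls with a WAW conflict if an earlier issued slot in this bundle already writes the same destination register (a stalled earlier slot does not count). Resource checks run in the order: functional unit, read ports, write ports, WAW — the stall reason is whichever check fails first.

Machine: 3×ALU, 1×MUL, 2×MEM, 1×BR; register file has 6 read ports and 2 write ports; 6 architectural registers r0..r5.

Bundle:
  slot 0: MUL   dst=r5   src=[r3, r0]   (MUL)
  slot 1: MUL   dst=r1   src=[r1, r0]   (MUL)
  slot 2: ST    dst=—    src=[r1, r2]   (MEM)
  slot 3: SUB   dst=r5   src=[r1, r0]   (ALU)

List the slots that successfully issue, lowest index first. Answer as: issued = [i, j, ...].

issued = [0, 2]

slot 0 (MUL): ISSUE — free A3,Mu0,Ld2,B1 rp4 wp1
slot 1 (MUL): stall FU — free A3,Mu0,Ld2,B1 rp4 wp1
slot 2 (MEM): ISSUE — free A3,Mu0,Ld1,B1 rp2 wp1
slot 3 (ALU): stall WAW — free A3,Mu0,Ld1,B1 rp2 wp1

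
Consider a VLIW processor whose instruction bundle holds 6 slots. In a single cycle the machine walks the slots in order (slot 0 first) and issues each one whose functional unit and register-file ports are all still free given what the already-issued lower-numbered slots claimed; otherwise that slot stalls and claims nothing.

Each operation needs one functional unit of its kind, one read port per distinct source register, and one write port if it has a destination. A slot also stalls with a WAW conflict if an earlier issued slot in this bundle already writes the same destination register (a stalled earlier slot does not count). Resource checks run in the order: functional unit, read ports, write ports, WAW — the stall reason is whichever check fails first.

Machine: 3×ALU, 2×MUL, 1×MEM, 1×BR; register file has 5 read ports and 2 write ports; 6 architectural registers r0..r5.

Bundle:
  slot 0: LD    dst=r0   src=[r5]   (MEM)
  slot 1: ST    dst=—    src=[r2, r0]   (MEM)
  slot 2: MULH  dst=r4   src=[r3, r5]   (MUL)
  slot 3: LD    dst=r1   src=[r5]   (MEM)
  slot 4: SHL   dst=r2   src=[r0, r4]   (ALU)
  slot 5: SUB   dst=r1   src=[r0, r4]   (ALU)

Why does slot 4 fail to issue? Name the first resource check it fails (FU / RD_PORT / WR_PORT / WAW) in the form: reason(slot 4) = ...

reason(slot 4) = WR_PORT

[0] MEM needs rd=1 wr=1: ok; after: ALU=3 MUL=2 MEM=0 BR=1, R=4, W=1
[1] MEM needs rd=2 wr=0: FU; after: ALU=3 MUL=2 MEM=0 BR=1, R=4, W=1
[2] MUL needs rd=2 wr=1: ok; after: ALU=3 MUL=1 MEM=0 BR=1, R=2, W=0
[3] MEM needs rd=1 wr=1: FU; after: ALU=3 MUL=1 MEM=0 BR=1, R=2, W=0
[4] ALU needs rd=2 wr=1: WR_PORT; after: ALU=3 MUL=1 MEM=0 BR=1, R=2, W=0
[5] ALU needs rd=2 wr=1: WR_PORT; after: ALU=3 MUL=1 MEM=0 BR=1, R=2, W=0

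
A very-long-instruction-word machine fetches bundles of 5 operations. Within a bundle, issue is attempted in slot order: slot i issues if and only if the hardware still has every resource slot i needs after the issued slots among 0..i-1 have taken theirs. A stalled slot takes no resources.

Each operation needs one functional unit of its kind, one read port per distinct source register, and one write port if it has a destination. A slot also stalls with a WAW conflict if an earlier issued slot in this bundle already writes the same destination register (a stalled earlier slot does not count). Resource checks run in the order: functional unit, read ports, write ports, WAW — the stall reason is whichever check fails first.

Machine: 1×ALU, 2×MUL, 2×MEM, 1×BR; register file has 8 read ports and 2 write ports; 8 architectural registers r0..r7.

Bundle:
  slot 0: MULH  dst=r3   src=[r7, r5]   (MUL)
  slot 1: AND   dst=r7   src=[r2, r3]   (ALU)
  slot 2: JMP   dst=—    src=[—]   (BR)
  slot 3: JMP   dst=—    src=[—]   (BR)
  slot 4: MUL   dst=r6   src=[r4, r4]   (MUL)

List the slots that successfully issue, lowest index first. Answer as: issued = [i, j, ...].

issued = [0, 1, 2]

  0. MUL→r3 ⇒ go  {1A/1Mu/2Ld/1B | 6r 1w}
  1. ALU→r7 ⇒ go  {0A/1Mu/2Ld/1B | 4r 0w}
  2. BR ⇒ go  {0A/1Mu/2Ld/0B | 4r 0w}
  3. BR ⇒ no(FU)  {0A/1Mu/2Ld/0B | 4r 0w}
  4. MUL→r6 ⇒ no(WR_PORT)  {0A/1Mu/2Ld/0B | 4r 0w}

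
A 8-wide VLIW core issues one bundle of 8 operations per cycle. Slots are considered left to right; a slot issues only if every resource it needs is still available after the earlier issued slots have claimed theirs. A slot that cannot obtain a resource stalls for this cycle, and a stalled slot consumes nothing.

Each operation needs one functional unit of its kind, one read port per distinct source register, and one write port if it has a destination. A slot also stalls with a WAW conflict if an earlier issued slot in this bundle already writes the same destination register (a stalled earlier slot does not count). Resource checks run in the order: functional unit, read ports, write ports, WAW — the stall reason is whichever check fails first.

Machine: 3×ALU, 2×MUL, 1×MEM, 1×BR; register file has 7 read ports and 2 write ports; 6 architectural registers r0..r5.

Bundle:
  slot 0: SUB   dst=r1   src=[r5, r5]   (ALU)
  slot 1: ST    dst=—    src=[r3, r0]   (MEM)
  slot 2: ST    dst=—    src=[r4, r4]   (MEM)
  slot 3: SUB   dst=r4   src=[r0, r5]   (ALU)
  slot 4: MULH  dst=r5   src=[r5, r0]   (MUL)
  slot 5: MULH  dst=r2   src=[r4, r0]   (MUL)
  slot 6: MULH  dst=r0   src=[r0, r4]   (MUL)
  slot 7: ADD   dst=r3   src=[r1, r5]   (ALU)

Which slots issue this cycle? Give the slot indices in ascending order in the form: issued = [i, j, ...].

(0) want 1×ALU +1rd +1wr — yes → AL2|MU2|ME1|BR1|rd6|wr1
(1) want 1×MEM +2rd +0wr — yes → AL2|MU2|ME0|BR1|rd4|wr1
(2) want 1×MEM +1rd +0wr — FU → AL2|MU2|ME0|BR1|rd4|wr1
(3) want 1×ALU +2rd +1wr — yes → AL1|MU2|ME0|BR1|rd2|wr0
(4) want 1×MUL +2rd +1wr — WR_PORT → AL1|MU2|ME0|BR1|rd2|wr0
(5) want 1×MUL +2rd +1wr — WR_PORT → AL1|MU2|ME0|BR1|rd2|wr0
(6) want 1×MUL +2rd +1wr — WR_PORT → AL1|MU2|ME0|BR1|rd2|wr0
(7) want 1×ALU +2rd +1wr — WR_PORT → AL1|MU2|ME0|BR1|rd2|wr0

issued = [0, 1, 3]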